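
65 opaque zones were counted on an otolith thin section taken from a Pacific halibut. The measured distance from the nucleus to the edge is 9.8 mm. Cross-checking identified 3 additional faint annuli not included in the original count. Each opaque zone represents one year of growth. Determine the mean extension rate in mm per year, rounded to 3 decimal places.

True opaque zone count = 65 + 3 = 68.
9.8 mm over 68 years gives 9.8 / 68 ≈ 0.144 mm per year.

0.144 mm per year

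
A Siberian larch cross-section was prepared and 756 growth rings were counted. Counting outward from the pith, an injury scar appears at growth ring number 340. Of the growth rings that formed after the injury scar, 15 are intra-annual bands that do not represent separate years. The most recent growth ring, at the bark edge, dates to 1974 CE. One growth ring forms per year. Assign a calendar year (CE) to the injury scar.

756 − 340 = 416 growth rings lie beyond the injury scar toward the bark edge.
Removing the 15 false growth rings leaves 416 − 15 = 401 true growth rings beyond the injury scar.
Counting back 401 years from 1974 CE places the injury scar in 1974 − 401 = 1573 CE.

1573 CE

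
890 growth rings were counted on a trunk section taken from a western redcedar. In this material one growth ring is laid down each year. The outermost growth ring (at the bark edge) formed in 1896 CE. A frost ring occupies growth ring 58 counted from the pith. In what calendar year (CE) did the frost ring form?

The frost ring sits at growth ring 58 from the pith, so 890 − 58 = 832 growth rings formed after it.
The growth ring at the bark edge is 1896 CE, so the frost ring dates to 1896 − 832 = 1064 CE.

1064 CE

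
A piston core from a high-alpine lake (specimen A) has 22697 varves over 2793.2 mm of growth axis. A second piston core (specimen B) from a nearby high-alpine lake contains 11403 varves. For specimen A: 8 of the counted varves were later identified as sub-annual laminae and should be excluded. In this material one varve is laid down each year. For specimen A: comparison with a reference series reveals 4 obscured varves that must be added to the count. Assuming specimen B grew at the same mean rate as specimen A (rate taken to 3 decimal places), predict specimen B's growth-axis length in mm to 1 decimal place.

Specimen A: adjusted count: 22697 − 8 + 4 = 22693 varves.
A: 2793.2 mm over 22693 years gives 2793.2 / 22693 ≈ 0.123 mm/yr.
Length of B = 0.123 × 11403 = 1402.6 mm.

1402.6 mm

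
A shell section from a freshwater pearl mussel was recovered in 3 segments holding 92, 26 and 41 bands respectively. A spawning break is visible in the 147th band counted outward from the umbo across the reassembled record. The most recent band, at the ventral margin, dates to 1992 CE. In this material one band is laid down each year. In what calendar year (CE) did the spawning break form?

Total bands = 92 + 26 + 41 = 159.
159 − 147 = 12 bands lie beyond the spawning break toward the ventral margin.
The band at the ventral margin is 1992 CE, so the spawning break dates to 1992 − 12 = 1980 CE.

1980 CE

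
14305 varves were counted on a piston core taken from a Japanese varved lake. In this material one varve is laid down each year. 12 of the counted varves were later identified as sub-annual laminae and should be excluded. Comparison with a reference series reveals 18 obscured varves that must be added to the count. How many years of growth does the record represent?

14311 years

After corrections the count is 14305 − 12 + 18 = 14311 varves.
At one varve per year, that is 14311 years.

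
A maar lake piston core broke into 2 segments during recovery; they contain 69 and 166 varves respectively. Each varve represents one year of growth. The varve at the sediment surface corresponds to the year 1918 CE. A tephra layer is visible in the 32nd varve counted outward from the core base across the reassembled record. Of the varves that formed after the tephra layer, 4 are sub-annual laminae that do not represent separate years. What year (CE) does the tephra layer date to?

Total varves = 69 + 166 = 235.
Between varve 32 and the sediment surface there are 235 − 32 = 203 varves.
Removing the 4 false varves leaves 203 − 4 = 199 true varves beyond the tephra layer.
1918 − 199 = 1719 CE.

1719 CE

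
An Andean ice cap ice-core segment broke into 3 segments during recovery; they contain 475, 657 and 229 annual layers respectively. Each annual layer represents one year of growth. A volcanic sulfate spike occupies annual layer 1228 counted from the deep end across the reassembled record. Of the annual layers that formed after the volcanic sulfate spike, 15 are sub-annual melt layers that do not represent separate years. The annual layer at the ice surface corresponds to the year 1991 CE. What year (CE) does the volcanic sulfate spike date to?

Total annual layers = 475 + 657 + 229 = 1361.
The volcanic sulfate spike sits at annual layer 1228 from the deep end, so 1361 − 1228 = 133 annual layers formed after it.
133 − 15 false = 118 true annual layers after the volcanic sulfate spike.
Counting back 118 years from 1991 CE places the volcanic sulfate spike in 1991 − 118 = 1873 CE.

1873 CE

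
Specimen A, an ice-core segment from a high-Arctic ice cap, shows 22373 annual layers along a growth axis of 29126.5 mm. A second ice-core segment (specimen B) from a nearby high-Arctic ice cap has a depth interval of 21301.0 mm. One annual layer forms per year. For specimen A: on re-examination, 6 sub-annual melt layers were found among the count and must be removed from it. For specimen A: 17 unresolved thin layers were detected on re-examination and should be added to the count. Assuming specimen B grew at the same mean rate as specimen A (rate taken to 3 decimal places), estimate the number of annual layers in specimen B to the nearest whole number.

16373 annual layers

Specimen A: adjusted count: 22373 − 6 + 17 = 22384 annual layers.
A: Extension rate ≈ 29126.5 / 22384 = 1.301 mm/year.
For B, 21301.0 / 1.301 = 16372.79 years ≈ 16373 annual layers.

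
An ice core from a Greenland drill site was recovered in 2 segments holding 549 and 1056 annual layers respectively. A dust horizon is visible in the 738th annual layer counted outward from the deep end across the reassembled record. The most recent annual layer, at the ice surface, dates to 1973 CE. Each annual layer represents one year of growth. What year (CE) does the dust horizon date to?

Total annual layers = 549 + 1056 = 1605.
The dust horizon sits at annual layer 738 from the deep end, so 1605 − 738 = 867 annual layers formed after it.
The annual layer at the ice surface is 1973 CE, so the dust horizon dates to 1973 − 867 = 1106 CE.

1106 CE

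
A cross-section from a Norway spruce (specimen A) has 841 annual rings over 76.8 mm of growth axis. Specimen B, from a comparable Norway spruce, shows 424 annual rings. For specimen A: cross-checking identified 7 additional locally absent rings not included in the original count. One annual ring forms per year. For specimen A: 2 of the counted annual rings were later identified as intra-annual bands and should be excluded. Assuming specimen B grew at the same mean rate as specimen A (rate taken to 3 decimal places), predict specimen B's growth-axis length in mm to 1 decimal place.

Specimen A: true annual ring count = 841 − 2 + 7 = 846.
A: 76.8 mm over 846 years gives 76.8 / 846 ≈ 0.091 mm per year.
Length of B = 0.091 × 424 = 38.6 mm.

38.6 mm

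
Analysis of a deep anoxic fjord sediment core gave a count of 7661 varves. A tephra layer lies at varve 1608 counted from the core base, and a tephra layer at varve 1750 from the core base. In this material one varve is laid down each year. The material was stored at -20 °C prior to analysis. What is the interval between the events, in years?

142 years

Separation: 1750 − 1608 = 142 varves.
At one varve per year, 142 years elapsed between them.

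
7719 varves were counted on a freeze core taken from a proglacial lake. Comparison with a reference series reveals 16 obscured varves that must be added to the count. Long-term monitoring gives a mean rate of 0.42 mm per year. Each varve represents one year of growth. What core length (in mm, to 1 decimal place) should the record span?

Correcting the raw count gives 7719 + 16 = 7735 true varves.
Predicted length = 0.42 mm/year × 7735 years = 3248.7 mm.

3248.7 mm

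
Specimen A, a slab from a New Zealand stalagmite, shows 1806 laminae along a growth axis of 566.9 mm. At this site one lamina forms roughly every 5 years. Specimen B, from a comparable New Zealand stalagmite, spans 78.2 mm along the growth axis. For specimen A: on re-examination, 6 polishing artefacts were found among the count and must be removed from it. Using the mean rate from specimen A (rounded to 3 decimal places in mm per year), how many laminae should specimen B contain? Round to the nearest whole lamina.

Specimen A: true lamina count = 1806 − 6 = 1800.
Specimen A: multiplying by 5 years per lamina: 1800 × 5 = 9000 years.
A: Extension rate ≈ 566.9 / 9000 = 0.063 mm/year.
B spans 78.2 / 0.063 = 1241.27 years; at 5 years per lamina that is 1241.27 / 5 ≈ 248 laminae.

248 laminae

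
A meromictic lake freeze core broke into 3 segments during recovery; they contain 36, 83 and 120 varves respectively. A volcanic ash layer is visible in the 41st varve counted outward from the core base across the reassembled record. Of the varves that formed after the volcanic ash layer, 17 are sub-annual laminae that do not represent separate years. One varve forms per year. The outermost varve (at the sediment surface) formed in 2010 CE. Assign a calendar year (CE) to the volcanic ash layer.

Total varves = 36 + 83 + 120 = 239.
Between varve 41 and the sediment surface there are 239 − 41 = 198 varves.
Removing the 17 false varves leaves 198 − 17 = 181 true varves beyond the volcanic ash layer.
2010 − 181 = 1829 CE.

1829 CE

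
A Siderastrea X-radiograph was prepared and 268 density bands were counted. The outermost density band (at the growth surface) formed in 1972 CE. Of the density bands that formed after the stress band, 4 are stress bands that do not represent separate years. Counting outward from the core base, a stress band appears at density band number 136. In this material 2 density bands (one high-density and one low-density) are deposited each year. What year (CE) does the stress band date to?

Between density band 136 and the growth surface there are 268 − 136 = 132 density bands.
Removing the 4 false density bands leaves 132 − 4 = 128 true density bands beyond the stress band.
128 density bands at 2 per year is 128 / 2 = 64 years.
Counting back 64 years from 1972 CE places the stress band in 1972 − 64 = 1908 CE.

1908 CE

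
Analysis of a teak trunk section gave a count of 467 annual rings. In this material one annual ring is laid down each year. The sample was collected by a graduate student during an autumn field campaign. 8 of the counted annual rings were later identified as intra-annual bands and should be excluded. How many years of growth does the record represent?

Correcting the raw count gives 467 − 8 = 459 true annual rings.
With a one-to-one annual ring periodicity this is 459 years.

459 years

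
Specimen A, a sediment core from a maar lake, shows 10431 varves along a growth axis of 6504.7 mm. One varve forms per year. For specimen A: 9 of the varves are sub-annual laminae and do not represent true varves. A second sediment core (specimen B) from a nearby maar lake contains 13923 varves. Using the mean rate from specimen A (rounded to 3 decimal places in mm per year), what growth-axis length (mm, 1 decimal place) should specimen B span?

8688.0 mm

Specimen A: true varve count = 10431 − 9 = 10422.
A: 6504.7 mm over 10422 years gives 6504.7 / 10422 ≈ 0.624 mm/year.
B's length ≈ 0.624 × 13923 = 8688.0 mm.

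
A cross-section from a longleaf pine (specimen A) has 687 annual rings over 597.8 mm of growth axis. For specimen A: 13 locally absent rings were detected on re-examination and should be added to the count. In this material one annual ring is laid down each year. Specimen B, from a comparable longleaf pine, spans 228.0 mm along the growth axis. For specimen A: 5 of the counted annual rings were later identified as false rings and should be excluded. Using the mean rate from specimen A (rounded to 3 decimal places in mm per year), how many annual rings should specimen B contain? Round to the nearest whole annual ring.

Specimen A: true annual ring count = 687 − 5 + 13 = 695.
A: Mean rate = 597.8 mm / 695 years ≈ 0.860 mm/yr.
B spans 228.0 / 0.860 = 265.12 years ≈ 265 annual rings.

265 annual rings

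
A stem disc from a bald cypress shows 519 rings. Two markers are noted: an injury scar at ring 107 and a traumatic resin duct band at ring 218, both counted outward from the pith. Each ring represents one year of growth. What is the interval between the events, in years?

111 years

The two markers are separated by 218 − 107 = 111 rings.
That is 111 years at one ring per year.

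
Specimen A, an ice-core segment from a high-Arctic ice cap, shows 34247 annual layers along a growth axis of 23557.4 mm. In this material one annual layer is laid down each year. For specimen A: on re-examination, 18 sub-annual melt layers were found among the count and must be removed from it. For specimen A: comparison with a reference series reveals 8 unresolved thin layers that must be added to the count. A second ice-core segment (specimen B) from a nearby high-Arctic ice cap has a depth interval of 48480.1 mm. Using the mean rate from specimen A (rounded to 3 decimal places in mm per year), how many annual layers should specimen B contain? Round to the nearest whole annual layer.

Specimen A: after corrections the count is 34247 − 18 + 8 = 34237 annual layers.
A: Extension rate ≈ 23557.4 / 34237 = 0.688 mm/year.
Specimen B: 48480.1 mm / 0.688 mm per year = 70465.26 years ≈ 70465 annual layers.

70465 annual layers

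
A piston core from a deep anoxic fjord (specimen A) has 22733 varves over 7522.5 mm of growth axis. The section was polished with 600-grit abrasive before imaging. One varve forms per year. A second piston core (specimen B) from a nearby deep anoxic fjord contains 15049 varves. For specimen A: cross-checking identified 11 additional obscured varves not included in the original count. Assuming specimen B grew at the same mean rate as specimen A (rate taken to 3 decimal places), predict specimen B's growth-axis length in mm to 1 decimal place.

4981.2 mm

Specimen A: adjusted count: 22733 + 11 = 22744 varves.
A: 7522.5 mm over 22744 years gives 7522.5 / 22744 ≈ 0.331 mm per year.
For B, 0.331 mm/year × 15049 years = 4981.2 mm.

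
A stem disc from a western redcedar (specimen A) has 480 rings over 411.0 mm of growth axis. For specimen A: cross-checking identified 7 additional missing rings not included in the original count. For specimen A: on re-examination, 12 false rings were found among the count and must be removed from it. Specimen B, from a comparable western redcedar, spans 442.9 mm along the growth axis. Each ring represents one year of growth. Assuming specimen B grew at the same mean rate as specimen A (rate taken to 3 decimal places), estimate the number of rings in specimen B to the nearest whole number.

Specimen A: true ring count = 480 − 12 + 7 = 475.
A: Extension rate ≈ 411.0 / 475 = 0.865 mm/year.
For B, 442.9 / 0.865 = 512.02 years ≈ 512 rings.

512 rings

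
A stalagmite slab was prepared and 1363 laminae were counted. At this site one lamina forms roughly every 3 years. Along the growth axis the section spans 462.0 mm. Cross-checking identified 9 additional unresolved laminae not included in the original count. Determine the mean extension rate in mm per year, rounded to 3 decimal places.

After corrections the count is 1363 + 9 = 1372 laminae.
Multiplying by 3 years per lamina: 1372 × 3 = 4116 years.
Extension rate ≈ 462.0 / 4116 = 0.112 mm per year.

0.112 mm per year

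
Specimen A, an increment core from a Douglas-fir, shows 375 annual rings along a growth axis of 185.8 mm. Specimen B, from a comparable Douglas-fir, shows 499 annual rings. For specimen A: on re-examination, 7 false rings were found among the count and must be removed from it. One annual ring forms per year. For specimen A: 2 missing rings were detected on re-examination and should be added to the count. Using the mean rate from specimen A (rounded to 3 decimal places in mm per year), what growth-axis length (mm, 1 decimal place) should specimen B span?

Specimen A: adjusted count: 375 − 7 + 2 = 370 annual rings.
A: Extension rate ≈ 185.8 / 370 = 0.502 mm/year.
B's length ≈ 0.502 × 499 = 250.5 mm.

250.5 mm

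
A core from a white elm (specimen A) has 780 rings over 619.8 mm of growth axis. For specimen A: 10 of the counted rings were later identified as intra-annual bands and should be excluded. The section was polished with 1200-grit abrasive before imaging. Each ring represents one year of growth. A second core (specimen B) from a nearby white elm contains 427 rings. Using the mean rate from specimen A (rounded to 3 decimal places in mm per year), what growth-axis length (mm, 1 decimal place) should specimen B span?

Specimen A: true ring count = 780 − 10 = 770.
A: Extension rate ≈ 619.8 / 770 = 0.805 mm/yr.
B's length ≈ 0.805 × 427 = 343.7 mm.

343.7 mm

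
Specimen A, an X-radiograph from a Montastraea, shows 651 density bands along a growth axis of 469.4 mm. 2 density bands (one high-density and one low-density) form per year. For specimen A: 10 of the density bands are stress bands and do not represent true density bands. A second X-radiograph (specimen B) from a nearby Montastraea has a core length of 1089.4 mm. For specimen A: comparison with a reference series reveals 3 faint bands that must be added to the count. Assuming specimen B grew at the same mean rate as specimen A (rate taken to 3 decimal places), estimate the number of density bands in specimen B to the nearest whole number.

Specimen A: true density band count = 651 − 10 + 3 = 644.
Specimen A: dividing by 2 density bands per year: 644 / 2 = 322 years.
A: Mean rate = 469.4 mm / 322 years ≈ 1.458 mm/year.
Specimen B: 1089.4 mm / 1.458 mm per year = 747.19 years; at 2 density bands per year that is 747.19 × 2 ≈ 1494 density bands.

1494 density bands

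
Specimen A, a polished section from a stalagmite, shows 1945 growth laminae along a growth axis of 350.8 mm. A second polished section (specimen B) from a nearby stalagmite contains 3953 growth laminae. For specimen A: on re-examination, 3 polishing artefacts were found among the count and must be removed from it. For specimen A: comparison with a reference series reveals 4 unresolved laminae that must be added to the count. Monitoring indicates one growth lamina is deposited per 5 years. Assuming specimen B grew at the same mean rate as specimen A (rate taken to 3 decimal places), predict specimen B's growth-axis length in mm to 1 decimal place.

711.5 mm

Specimen A: correcting the raw count gives 1945 − 3 + 4 = 1946 true growth laminae.
Specimen A: at 5 years per growth lamina, 1946 × 5 = 9730 years.
A: Mean rate = 350.8 mm / 9730 years ≈ 0.036 mm per year.
Specimen B: multiplying by 5 years per growth lamina: 3953 × 5 = 19765 years. For B, 0.036 mm/year × 19765 years = 711.5 mm.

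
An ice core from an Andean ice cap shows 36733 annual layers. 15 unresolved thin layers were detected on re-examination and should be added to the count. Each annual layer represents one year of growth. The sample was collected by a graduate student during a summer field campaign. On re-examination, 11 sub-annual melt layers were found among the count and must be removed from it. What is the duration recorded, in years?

36737 years

Correcting the raw count gives 36733 − 11 + 15 = 36737 true annual layers.
At one annual layer per year, that is 36737 years.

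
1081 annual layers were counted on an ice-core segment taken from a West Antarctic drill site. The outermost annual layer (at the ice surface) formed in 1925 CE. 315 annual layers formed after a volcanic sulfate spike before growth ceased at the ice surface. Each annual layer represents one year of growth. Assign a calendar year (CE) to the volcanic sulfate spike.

There are 315 annual layers younger than the volcanic sulfate spike.
1925 − 315 = 1610 CE.

1610 CE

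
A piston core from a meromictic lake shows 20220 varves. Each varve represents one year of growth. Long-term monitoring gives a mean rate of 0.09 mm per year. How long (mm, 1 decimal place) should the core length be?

1819.8 mm

The record spans 20220 years at 0.09 mm per year.
Predicted length = 0.09 mm/year × 20220 years = 1819.8 mm.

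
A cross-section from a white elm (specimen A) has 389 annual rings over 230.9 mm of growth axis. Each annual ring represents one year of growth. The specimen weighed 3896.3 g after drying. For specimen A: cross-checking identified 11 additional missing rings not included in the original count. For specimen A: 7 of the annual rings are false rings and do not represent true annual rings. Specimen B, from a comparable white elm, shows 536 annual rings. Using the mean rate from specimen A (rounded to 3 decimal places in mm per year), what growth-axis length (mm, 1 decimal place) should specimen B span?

Specimen A: adjusted count: 389 − 7 + 11 = 393 annual rings.
A: Mean rate = 230.9 mm / 393 years ≈ 0.588 mm/yr.
B's length ≈ 0.588 × 536 = 315.2 mm.

315.2 mm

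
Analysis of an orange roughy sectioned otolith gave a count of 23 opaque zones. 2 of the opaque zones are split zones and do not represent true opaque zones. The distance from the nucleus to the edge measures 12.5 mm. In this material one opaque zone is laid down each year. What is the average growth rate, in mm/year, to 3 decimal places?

0.595 mm/year

True opaque zone count = 23 − 2 = 21.
Mean rate = 12.5 mm / 21 years ≈ 0.595 mm/year.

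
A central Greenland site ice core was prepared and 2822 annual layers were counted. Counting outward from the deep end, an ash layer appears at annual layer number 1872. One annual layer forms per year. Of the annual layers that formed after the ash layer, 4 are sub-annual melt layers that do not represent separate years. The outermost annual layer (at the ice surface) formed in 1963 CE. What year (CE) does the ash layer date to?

1017 CE

2822 − 1872 = 950 annual layers lie beyond the ash layer toward the ice surface.
950 − 4 false = 946 true annual layers after the ash layer.
Counting back 946 years from 1963 CE places the ash layer in 1963 − 946 = 1017 CE.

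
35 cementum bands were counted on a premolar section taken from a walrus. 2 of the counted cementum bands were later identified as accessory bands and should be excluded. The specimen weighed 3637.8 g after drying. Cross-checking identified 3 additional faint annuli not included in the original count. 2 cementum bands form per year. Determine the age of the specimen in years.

18 years

True cementum band count = 35 − 2 + 3 = 36.
Dividing by 2 cementum bands per year: 36 / 2 = 18 years.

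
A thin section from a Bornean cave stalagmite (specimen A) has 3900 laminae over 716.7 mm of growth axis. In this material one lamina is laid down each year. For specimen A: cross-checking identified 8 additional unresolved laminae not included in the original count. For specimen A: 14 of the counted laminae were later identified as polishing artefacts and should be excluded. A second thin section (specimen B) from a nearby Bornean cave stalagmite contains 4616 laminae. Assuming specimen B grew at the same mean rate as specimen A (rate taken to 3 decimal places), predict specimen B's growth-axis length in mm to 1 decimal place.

Specimen A: after corrections the count is 3900 − 14 + 8 = 3894 laminae.
A: Extension rate ≈ 716.7 / 3894 = 0.184 mm/year.
Length of B = 0.184 × 4616 = 849.3 mm.

849.3 mm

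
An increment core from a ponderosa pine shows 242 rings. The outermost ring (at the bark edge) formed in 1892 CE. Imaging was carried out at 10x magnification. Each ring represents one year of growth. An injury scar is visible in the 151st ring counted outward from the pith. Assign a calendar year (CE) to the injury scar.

1801 CE

The injury scar sits at ring 151 from the pith, so 242 − 151 = 91 rings formed after it.
1892 − 91 = 1801 CE.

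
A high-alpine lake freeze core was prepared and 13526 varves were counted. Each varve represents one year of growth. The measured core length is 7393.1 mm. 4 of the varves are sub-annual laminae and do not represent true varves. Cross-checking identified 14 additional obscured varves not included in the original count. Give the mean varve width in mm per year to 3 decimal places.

Adjusted count: 13526 − 4 + 14 = 13536 varves.
7393.1 mm over 13536 years gives 7393.1 / 13536 ≈ 0.546 mm per year.

0.546 mm per year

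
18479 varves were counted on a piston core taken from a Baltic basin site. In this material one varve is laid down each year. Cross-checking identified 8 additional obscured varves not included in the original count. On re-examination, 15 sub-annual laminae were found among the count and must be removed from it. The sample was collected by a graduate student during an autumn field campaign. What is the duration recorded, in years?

18472 yr

True varve count = 18479 − 15 + 8 = 18472.
One varve per year makes the duration 18472 years.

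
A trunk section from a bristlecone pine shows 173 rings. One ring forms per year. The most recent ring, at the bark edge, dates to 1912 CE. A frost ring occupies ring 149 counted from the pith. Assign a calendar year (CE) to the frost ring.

173 − 149 = 24 rings lie beyond the frost ring toward the bark edge.
1912 − 24 = 1888 CE.

1888 CE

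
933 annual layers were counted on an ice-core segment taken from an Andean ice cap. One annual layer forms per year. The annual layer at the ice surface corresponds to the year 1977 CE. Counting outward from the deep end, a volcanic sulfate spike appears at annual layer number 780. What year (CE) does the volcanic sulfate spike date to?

1824 CE

933 − 780 = 153 annual layers lie beyond the volcanic sulfate spike toward the ice surface.
1977 − 153 = 1824 CE.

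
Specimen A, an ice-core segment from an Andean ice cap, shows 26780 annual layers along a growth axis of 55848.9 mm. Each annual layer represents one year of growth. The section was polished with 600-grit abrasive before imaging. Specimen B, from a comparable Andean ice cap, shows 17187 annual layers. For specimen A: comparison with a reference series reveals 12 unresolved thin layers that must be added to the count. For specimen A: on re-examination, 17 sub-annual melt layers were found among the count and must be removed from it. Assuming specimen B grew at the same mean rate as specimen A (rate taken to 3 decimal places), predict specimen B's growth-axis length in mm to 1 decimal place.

35852.1 mm

Specimen A: true annual layer count = 26780 − 17 + 12 = 26775.
A: Extension rate ≈ 55848.9 / 26775 = 2.086 mm per year.
B's length ≈ 2.086 × 17187 = 35852.1 mm.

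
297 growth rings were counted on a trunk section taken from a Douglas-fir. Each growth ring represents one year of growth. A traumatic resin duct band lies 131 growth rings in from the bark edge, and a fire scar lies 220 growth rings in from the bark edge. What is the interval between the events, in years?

89 years

The two markers are separated by 220 − 131 = 89 growth rings.
That is 89 years at one growth ring per year.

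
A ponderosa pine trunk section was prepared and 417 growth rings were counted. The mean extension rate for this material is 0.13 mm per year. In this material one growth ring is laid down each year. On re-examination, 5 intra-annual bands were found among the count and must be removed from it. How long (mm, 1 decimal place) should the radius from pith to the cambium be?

53.6 mm

After corrections the count is 417 − 5 = 412 growth rings.
Predicted length = 0.13 mm/year × 412 years = 53.6 mm.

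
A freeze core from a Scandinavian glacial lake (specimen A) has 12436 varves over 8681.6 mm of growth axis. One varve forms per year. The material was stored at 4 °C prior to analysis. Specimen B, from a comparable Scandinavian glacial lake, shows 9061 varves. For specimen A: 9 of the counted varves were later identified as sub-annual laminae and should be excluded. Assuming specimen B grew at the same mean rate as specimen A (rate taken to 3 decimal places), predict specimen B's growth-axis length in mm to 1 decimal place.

6333.6 mm

Specimen A: after corrections the count is 12436 − 9 = 12427 varves.
A: Mean rate = 8681.6 mm / 12427 years ≈ 0.699 mm/yr.
Length of B = 0.699 × 9061 = 6333.6 mm.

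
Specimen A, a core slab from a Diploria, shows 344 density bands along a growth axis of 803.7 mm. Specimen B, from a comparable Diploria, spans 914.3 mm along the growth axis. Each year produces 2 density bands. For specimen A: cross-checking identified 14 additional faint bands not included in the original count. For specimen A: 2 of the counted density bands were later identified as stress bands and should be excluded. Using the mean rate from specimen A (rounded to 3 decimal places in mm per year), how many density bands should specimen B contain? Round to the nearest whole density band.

405 density bands

Specimen A: adjusted count: 344 − 2 + 14 = 356 density bands.
Specimen A: with 2 density bands per year, 356 / 2 = 178 years.
A: 803.7 mm over 178 years gives 803.7 / 178 ≈ 4.515 mm/year.
Specimen B: 914.3 mm / 4.515 mm per year = 202.50 years; at 2 density bands per year that is 202.50 × 2 ≈ 405 density bands.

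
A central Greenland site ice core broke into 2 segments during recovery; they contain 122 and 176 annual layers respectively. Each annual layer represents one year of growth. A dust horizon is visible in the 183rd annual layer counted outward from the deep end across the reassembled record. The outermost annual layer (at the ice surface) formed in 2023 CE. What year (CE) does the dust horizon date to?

1908 CE

Total annual layers = 122 + 176 = 298.
The dust horizon sits at annual layer 183 from the deep end, so 298 − 183 = 115 annual layers formed after it.
2023 − 115 = 1908 CE.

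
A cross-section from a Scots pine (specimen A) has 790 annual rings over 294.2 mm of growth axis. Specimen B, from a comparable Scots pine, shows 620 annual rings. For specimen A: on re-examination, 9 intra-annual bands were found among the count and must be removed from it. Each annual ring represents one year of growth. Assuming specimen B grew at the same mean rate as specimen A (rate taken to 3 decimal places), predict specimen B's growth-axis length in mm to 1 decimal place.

233.7 mm

Specimen A: correcting the raw count gives 790 − 9 = 781 true annual rings.
A: Mean rate = 294.2 mm / 781 years ≈ 0.377 mm/year.
For B, 0.377 mm/year × 620 years = 233.7 mm.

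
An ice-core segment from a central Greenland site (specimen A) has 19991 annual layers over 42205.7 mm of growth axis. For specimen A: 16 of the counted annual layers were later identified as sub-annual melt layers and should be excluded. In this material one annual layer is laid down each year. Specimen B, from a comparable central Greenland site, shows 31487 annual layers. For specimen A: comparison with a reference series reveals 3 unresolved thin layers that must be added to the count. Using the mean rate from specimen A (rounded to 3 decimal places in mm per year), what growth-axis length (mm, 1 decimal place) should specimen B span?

66532.0 mm

Specimen A: adjusted count: 19991 − 16 + 3 = 19978 annual layers.
A: Extension rate ≈ 42205.7 / 19978 = 2.113 mm/yr.
B's length ≈ 2.113 × 31487 = 66532.0 mm.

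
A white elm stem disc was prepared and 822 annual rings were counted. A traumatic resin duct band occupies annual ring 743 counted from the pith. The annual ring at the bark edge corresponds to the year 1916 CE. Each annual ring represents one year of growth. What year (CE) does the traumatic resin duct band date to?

The traumatic resin duct band sits at annual ring 743 from the pith, so 822 − 743 = 79 annual rings formed after it.
1916 − 79 = 1837 CE.

1837 CE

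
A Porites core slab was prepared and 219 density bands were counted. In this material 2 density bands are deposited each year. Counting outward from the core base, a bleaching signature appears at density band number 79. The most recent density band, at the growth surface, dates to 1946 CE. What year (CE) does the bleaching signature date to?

219 − 79 = 140 density bands lie beyond the bleaching signature toward the growth surface.
140 density bands at 2 per year is 140 / 2 = 70 years.
1946 − 70 = 1876 CE.

1876 CE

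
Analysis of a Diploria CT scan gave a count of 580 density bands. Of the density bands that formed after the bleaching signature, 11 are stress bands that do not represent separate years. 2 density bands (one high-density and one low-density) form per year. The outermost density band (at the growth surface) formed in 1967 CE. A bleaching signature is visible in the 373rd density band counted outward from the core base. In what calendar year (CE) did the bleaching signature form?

Between density band 373 and the growth surface there are 580 − 373 = 207 density bands.
Excluding 11 false density bands: 207 − 11 = 196.
With 2 density bands per year, 196 / 2 = 98 years.
1967 − 98 = 1869 CE.

1869 CE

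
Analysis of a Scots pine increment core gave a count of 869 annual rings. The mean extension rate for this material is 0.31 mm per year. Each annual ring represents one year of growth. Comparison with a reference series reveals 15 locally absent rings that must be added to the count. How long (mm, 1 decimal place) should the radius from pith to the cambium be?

Correcting the raw count gives 869 + 15 = 884 true annual rings.
Predicted length = 0.31 mm/year × 884 years = 274.0 mm.

274.0 mm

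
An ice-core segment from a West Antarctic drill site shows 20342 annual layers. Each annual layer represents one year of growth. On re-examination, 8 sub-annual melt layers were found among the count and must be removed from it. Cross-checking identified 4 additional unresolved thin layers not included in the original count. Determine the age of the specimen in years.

20338 yr

Adjusted count: 20342 − 8 + 4 = 20338 annual layers.
At one annual layer per year, that is 20338 years.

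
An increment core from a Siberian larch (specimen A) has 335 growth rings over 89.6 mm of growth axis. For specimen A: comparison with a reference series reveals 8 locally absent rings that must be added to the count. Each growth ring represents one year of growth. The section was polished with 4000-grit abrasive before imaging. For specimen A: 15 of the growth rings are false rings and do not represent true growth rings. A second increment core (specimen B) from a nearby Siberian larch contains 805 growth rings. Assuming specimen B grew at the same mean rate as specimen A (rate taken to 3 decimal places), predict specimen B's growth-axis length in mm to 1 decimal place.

219.8 mm

Specimen A: true growth ring count = 335 − 15 + 8 = 328.
A: Mean rate = 89.6 mm / 328 years ≈ 0.273 mm per year.
Length of B = 0.273 × 805 = 219.8 mm.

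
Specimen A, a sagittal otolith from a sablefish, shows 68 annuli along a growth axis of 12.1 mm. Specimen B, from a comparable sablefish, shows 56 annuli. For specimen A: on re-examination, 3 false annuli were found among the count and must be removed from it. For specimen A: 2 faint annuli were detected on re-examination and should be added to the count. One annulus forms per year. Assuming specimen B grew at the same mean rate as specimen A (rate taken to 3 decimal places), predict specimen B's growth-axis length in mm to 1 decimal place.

Specimen A: correcting the raw count gives 68 − 3 + 2 = 67 true annuli.
A: Extension rate ≈ 12.1 / 67 = 0.181 mm/year.
B's length ≈ 0.181 × 56 = 10.1 mm.

10.1 mm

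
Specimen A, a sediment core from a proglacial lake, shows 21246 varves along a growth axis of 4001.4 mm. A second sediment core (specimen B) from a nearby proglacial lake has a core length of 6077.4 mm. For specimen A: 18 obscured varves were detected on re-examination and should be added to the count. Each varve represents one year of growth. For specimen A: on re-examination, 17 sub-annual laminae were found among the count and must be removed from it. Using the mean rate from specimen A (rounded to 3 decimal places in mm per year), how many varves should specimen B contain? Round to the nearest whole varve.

Specimen A: adjusted count: 21246 − 17 + 18 = 21247 varves.
A: Extension rate ≈ 4001.4 / 21247 = 0.188 mm/yr.
B spans 6077.4 / 0.188 = 32326.60 years ≈ 32327 varves.

32327 varves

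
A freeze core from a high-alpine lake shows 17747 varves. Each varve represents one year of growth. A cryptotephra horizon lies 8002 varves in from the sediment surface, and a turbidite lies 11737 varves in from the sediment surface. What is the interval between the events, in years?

3735 yr

11737 − 8002 = 3735 varves lie between the two events.
That is 3735 years at one varve per year.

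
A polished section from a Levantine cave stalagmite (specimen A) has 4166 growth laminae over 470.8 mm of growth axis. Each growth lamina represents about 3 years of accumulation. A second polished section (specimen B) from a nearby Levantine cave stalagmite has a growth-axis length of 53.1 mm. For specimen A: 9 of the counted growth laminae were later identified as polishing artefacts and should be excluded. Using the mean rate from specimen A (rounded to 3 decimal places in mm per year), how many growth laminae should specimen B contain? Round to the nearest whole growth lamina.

Specimen A: correcting the raw count gives 4166 − 9 = 4157 true growth laminae.
Specimen A: 4157 growth laminae at 3 years each span 4157 × 3 = 12471 years.
A: Extension rate ≈ 470.8 / 12471 = 0.038 mm/yr.
For B, 53.1 / 0.038 = 1397.37 years; at 3 years per growth lamina that is 1397.37 / 3 ≈ 466 growth laminae.

466 growth laminae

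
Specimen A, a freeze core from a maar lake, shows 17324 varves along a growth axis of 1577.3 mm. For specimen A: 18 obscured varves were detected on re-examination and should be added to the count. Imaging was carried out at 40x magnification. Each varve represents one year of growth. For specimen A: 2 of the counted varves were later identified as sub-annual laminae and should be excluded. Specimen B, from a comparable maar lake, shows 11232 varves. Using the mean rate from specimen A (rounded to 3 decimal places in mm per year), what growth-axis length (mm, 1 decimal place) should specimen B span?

1022.1 mm

Specimen A: true varve count = 17324 − 2 + 18 = 17340.
A: Extension rate ≈ 1577.3 / 17340 = 0.091 mm/year.
Length of B = 0.091 × 11232 = 1022.1 mm.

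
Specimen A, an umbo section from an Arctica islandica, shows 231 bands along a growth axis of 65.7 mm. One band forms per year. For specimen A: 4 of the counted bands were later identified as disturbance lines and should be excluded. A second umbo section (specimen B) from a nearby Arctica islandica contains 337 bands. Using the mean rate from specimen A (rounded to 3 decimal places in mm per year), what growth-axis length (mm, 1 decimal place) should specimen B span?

Specimen A: true band count = 231 − 4 = 227.
A: Extension rate ≈ 65.7 / 227 = 0.289 mm per year.
B's length ≈ 0.289 × 337 = 97.4 mm.

97.4 mm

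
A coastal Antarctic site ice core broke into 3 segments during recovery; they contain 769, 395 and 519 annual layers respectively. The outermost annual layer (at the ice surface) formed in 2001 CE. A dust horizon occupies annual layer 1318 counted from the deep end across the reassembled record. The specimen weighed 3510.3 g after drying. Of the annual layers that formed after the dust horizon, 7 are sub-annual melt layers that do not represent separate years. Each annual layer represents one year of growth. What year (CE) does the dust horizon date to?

Total annual layers = 769 + 395 + 519 = 1683.
Between annual layer 1318 and the ice surface there are 1683 − 1318 = 365 annual layers.
Removing the 7 false annual layers leaves 365 − 7 = 358 true annual layers beyond the dust horizon.
The annual layer at the ice surface is 2001 CE, so the dust horizon dates to 2001 − 358 = 1643 CE.

1643 CE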